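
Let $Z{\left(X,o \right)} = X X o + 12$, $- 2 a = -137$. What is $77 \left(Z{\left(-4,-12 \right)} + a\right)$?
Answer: $- \frac{17171}{2} \approx -8585.5$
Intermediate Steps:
$a = \frac{137}{2}$ ($a = \left(- \frac{1}{2}\right) \left(-137\right) = \frac{137}{2} \approx 68.5$)
$Z{\left(X,o \right)} = 12 + o X^{2}$ ($Z{\left(X,o \right)} = X^{2} o + 12 = o X^{2} + 12 = 12 + o X^{2}$)
$77 \left(Z{\left(-4,-12 \right)} + a\right) = 77 \left(\left(12 - 12 \left(-4\right)^{2}\right) + \frac{137}{2}\right) = 77 \left(\left(12 - 192\right) + \frac{137}{2}\right) = 77 \left(-180 + \frac{137}{2}\right) = 77 \left(- \frac{223}{2}\right) = - \frac{17171}{2}$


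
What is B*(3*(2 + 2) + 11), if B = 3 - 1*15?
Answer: -276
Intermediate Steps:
B = -12 (B = 3 - 15 = -12)
B*(3*(2 + 2) + 11) = -12*(3*(2 + 2) + 11) = -12*(3*4 + 11) = -12*(12 + 11) = -12*23 = -276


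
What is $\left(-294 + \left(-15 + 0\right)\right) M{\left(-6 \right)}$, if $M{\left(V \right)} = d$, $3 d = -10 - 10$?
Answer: $2060$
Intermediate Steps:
$d = - \frac{20}{3}$ ($d = \frac{-10 - 10}{3} = \frac{1}{3} \left(-20\right) = - \frac{20}{3} \approx -6.6667$)
$M{\left(V \right)} = - \frac{20}{3}$
$\left(-294 + \left(-15 + 0\right)\right) M{\left(-6 \right)} = \left(-294 + \left(-15 + 0\right)\right) \left(- \frac{20}{3}\right) = \left(-294 - 15\right) \left(- \frac{20}{3}\right) = \left(-309\right) \left(- \frac{20}{3}\right) = 2060$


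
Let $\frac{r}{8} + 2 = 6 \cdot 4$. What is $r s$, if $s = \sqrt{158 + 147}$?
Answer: $176 \sqrt{305} \approx 3073.7$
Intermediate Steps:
$s = \sqrt{305} \approx 17.464$
$r = 176$ ($r = -16 + 8 \cdot 6 \cdot 4 = -16 + 8 \cdot 24 = -16 + 192 = 176$)
$r s = 176 \sqrt{305}$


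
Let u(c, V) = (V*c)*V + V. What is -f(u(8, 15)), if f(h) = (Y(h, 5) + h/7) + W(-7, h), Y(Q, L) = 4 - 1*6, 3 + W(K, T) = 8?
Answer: -1836/7 ≈ -262.29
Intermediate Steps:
W(K, T) = 5 (W(K, T) = -3 + 8 = 5)
Y(Q, L) = -2 (Y(Q, L) = 4 - 6 = -2)
u(c, V) = V + c*V² (u(c, V) = c*V² + V = V + c*V²)
f(h) = 3 + h/7 (f(h) = (-2 + h/7) + 5 = 3 + h/7)
-f(u(8, 15)) = -(3 + (15*(1 + 15*8))/7) = -(3 + (15*(1 + 120))/7) = -(3 + (15*121)/7) = -(3 + (⅐)*1815) = -(3 + 1815/7) = -1*1836/7 = -1836/7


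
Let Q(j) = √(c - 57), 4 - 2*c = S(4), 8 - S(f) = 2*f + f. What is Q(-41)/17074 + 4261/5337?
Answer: 4261/5337 + I*√53/17074 ≈ 0.79839 + 0.00042639*I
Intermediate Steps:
S(f) = 8 - 3*f (S(f) = 8 - (2*f + f) = 8 - 3*f)
c = 4 (c = 2 - (8 - 3*4)/2 = 2 - (8 - 12)/2 = 2 - ½*(-4) = 2 + 2 = 4)
Q(j) = I*√53 (Q(j) = √(4 - 57) = √(-53) = I*√53)
Q(-41)/17074 + 4261/5337 = (I*√53)/17074 + 4261/5337 = (I*√53)*(1/17074) + 4261*(1/5337) = I*√53/17074 + 4261/5337 = 4261/5337 + I*√53/17074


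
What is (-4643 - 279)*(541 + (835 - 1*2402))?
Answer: 5049972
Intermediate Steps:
(-4643 - 279)*(541 + (835 - 1*2402)) = -4922*(541 + (835 - 2402)) = -4922*(541 - 1567) = -4922*(-1026) = 5049972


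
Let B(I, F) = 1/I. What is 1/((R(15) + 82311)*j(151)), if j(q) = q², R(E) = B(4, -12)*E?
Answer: 4/7507434459 ≈ 5.3280e-10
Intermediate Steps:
R(E) = E/4
1/((R(15) + 82311)*j(151)) = 1/(((¼)*15 + 82311)*(151²)) = 1/((15/4 + 82311)*22801) = (1/22801)/(329259/4) = (4/329259)*(1/22801) = 4/7507434459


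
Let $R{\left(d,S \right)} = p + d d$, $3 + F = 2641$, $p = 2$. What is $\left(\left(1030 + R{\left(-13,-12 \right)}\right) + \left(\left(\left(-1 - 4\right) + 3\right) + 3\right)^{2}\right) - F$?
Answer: $-1436$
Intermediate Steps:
$F = 2638$ ($F = -3 + 2641 = 2638$)
$R{\left(d,S \right)} = 2 + d^{2}$ ($R{\left(d,S \right)} = 2 + d d = 2 + d^{2}$)
$\left(\left(1030 + R{\left(-13,-12 \right)}\right) + \left(\left(\left(-1 - 4\right) + 3\right) + 3\right)^{2}\right) - F = \left(\left(1030 + \left(2 + \left(-13\right)^{2}\right)\right) + \left(\left(\left(-1 - 4\right) + 3\right) + 3\right)^{2}\right) - 2638 = \left(\left(1030 + \left(2 + 169\right)\right) + \left(\left(-5 + 3\right) + 3\right)^{2}\right) - 2638 = \left(\left(1030 + 171\right) + \left(-2 + 3\right)^{2}\right) - 2638 = \left(1201 + 1^{2}\right) - 2638 = \left(1201 + 1\right) - 2638 = 1202 - 2638 = -1436$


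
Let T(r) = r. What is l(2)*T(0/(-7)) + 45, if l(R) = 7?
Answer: 45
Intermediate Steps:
l(2)*T(0/(-7)) + 45 = 7*(0/(-7)) + 45 = 7*(0*(-⅐)) + 45 = 7*0 + 45 = 0 + 45 = 45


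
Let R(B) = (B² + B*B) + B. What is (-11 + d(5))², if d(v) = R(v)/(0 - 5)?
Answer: 484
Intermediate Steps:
R(B) = B + 2*B² (R(B) = (B² + B²) + B = 2*B² + B = B + 2*B²)
d(v) = -v*(1 + 2*v)/5 (d(v) = (v*(1 + 2*v))/(0 - 5) = (v*(1 + 2*v))/(-5) = (v*(1 + 2*v))*(-⅕) = -v*(1 + 2*v)/5)
(-11 + d(5))² = (-11 - ⅕*5*(1 + 2*5))² = (-11 - ⅕*5*(1 + 10))² = (-11 - ⅕*5*11)² = (-11 - 11)² = (-22)² = 484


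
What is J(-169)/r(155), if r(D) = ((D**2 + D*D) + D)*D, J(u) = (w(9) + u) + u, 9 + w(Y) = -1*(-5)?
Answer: -342/7471775 ≈ -4.5772e-5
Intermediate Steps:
w(Y) = -4 (w(Y) = -9 - 1*(-5) = -9 + 5 = -4)
J(u) = -4 + 2*u (J(u) = (-4 + u) + u = -4 + 2*u)
r(D) = D*(D + 2*D**2) (r(D) = ((D**2 + D**2) + D)*D = (2*D**2 + D)*D = (D + 2*D**2)*D = D*(D + 2*D**2))
J(-169)/r(155) = (-4 + 2*(-169))/((155**2*(1 + 2*155))) = (-4 - 338)/((24025*(1 + 310))) = -342/(24025*311) = -342/7471775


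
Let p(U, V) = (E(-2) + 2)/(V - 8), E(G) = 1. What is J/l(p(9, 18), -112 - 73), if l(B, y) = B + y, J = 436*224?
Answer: -976640/1847 ≈ -528.77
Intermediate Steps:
p(U, V) = 3/(-8 + V) (p(U, V) = (1 + 2)/(V - 8) = 3/(-8 + V))
J = 97664
J/l(p(9, 18), -112 - 73) = 97664/(3/(-8 + 18) + (-112 - 73)) = 97664/(3/10 - 185) = 97664/(-1847/10) = 97664*(-10/1847) = -976640/1847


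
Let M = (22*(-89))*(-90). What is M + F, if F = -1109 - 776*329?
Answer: -80193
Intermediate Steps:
M = 176220 (M = -1958*(-90) = 176220)
F = -256413 (F = -1109 - 255304 = -256413)
M + F = 176220 - 256413 = -80193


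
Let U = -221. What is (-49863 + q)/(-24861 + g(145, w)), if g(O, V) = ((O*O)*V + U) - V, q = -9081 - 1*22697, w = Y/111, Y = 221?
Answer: -3020717/620734 ≈ -4.8664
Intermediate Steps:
w = 221/111 ≈ 1.9910
q = -31778 (q = -9081 - 22697 = -31778)
g(O, V) = -221 - V + V*O**2 (g(O, V) = ((O*O)*V - 221) - V = (O**2*V - 221) - V = (V*O**2 - 221) - V = (-221 + V*O**2) - V = -221 - V + V*O**2)
(-49863 + q)/(-24861 + g(145, w)) = (-49863 - 31778)/(-24861 + (-221 - 1*221/111 + (221/111)*145**2)) = -81641/(-24861 + (-221 - 221/111 + (221/111)*21025)) = -81641/(-24861 + (-221 - 221/111 + 4646525/111)) = -81641/(-24861 + 1540591/37) = -81641/620734/37 = -81641*37/620734 = -3020717/620734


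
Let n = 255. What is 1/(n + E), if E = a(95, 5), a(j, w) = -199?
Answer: 1/56 ≈ 0.017857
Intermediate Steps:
E = -199
1/(n + E) = 1/(255 - 199) = 1/56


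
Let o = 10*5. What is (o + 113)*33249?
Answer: 5419587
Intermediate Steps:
o = 50
(o + 113)*33249 = (50 + 113)*33249 = 163*33249 = 5419587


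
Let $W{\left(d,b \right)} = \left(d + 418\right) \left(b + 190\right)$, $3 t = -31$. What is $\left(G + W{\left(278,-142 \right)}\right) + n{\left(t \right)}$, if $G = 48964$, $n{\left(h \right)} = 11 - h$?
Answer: $\frac{247180}{3} \approx 82393.0$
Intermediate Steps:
$t = - \frac{31}{3}$ ($t = \frac{1}{3} \left(-31\right) = - \frac{31}{3} \approx -10.333$)
$W{\left(d,b \right)} = \left(190 + b\right) \left(418 + d\right)$ ($W{\left(d,b \right)} = \left(418 + d\right) \left(190 + b\right) = \left(190 + b\right) \left(418 + d\right)$)
$\left(G + W{\left(278,-142 \right)}\right) + n{\left(t \right)} = \left(48964 + \left(79420 + 190 \cdot 278 + 418 \left(-142\right) - 39476\right)\right) + \left(11 - - \frac{31}{3}\right) = \left(48964 + \left(79420 + 52820 - 59356 - 39476\right)\right) + \left(11 + \frac{31}{3}\right) = \left(48964 + 33408\right) + \frac{64}{3} = 82372 + \frac{64}{3} = \frac{247180}{3}$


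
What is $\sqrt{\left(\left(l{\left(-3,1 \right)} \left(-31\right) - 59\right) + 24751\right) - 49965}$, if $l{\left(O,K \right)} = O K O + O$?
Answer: $i \sqrt{25459} \approx 159.56 i$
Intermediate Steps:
$l{\left(O,K \right)} = O + K O^{2}$ ($l{\left(O,K \right)} = K O O + O = K O^{2} + O = O + K O^{2}$)
$\sqrt{\left(\left(l{\left(-3,1 \right)} \left(-31\right) - 59\right) + 24751\right) - 49965} = \sqrt{\left(\left(- 3 \left(1 + 1 \left(-3\right)\right) \left(-31\right) - 59\right) + 24751\right) - 49965} = \sqrt{\left(\left(- 3 \left(1 - 3\right) \left(-31\right) - 59\right) + 24751\right) - 49965} = \sqrt{\left(\left(\left(-3\right) \left(-2\right) \left(-31\right) - 59\right) + 24751\right) - 49965} = \sqrt{\left(\left(6 \left(-31\right) - 59\right) + 24751\right) - 49965} = \sqrt{\left(\left(-186 - 59\right) + 24751\right) - 49965} = \sqrt{\left(-245 + 24751\right) - 49965} = \sqrt{24506 - 49965} = \sqrt{-25459} = i \sqrt{25459}$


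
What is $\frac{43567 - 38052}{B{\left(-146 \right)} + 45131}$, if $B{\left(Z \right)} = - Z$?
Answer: $\frac{5515}{45277} \approx 0.12181$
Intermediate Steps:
$\frac{43567 - 38052}{B{\left(-146 \right)} + 45131} = \frac{43567 - 38052}{\left(-1\right) \left(-146\right) + 45131} = \frac{5515}{146 + 45131} = \frac{5515}{45277}$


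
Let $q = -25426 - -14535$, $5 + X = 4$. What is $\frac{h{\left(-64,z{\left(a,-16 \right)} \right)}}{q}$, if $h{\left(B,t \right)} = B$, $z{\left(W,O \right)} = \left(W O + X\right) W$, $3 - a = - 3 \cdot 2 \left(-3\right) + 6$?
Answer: $\frac{64}{10891} \approx 0.0058764$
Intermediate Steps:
$X = -1$ ($X = -5 + 4 = -1$)
$a = -21$ ($a = 3 - \left(- 3 \cdot 2 \left(-3\right) + 6\right) = 3 - \left(\left(-3\right) \left(-6\right) + 6\right) = 3 - \left(18 + 6\right) = 3 - 24 = -21$)
$z{\left(W,O \right)} = W \left(-1 + O W\right)$ ($z{\left(W,O \right)} = \left(W O - 1\right) W = \left(O W - 1\right) W = \left(-1 + O W\right) W = W \left(-1 + O W\right)$)
$q = -10891$ ($q = -25426 + 14535 = -10891$)
$\frac{h{\left(-64,z{\left(a,-16 \right)} \right)}}{q} = - \frac{64}{-10891} = \left(-64\right) \left(- \frac{1}{10891}\right) = \frac{64}{10891}$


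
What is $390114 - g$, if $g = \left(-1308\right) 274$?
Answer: $748506$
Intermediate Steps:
$g = -358392$
$390114 - g = 390114 - -358392 = 390114 + 358392 = 748506$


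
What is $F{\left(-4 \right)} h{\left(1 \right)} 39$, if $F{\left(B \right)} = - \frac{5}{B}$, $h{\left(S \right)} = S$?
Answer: $\frac{195}{4} \approx 48.75$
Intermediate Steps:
$F{\left(-4 \right)} h{\left(1 \right)} 39 = - \frac{5}{-4} \cdot 1 \cdot 39 = \left(-5\right) \left(- \frac{1}{4}\right) 39 = \frac{5}{4} \cdot 39 = \frac{195}{4}$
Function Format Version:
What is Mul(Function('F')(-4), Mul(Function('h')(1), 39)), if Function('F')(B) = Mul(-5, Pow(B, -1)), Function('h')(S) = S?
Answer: Rational(195, 4) ≈ 48.750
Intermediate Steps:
Mul(Function('F')(-4), Mul(Function('h')(1), 39)) = Mul(Mul(-5, Pow(-4, -1)), Mul(1, 39)) = Mul(Mul(-5, Rational(-1, 4)), 39) = Mul(Rational(5, 4), 39) = Rational(195, 4)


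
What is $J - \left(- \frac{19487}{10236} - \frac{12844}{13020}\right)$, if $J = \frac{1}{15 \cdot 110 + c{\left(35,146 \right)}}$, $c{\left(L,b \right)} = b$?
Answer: $\frac{7207687169}{2493310470} \approx 2.8908$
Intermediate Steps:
$J = \frac{1}{1796}$ ($J = \frac{1}{15 \cdot 110 + 146} = \frac{1}{1650 + 146} = \frac{1}{1796} \approx 0.00055679$)
$J - \left(- \frac{19487}{10236} - \frac{12844}{13020}\right) = \frac{1}{1796} - \left(- \frac{19487}{10236} - \frac{12844}{13020}\right) = \frac{1}{1796} - \left(\left(-19487\right) \frac{1}{10236} - \frac{3211}{3255}\right) = \frac{1}{1796} - \left(- \frac{19487}{10236} - \frac{3211}{3255}\right) = \frac{1}{1796} - - \frac{32099327}{11106060} = \frac{1}{1796} + \frac{32099327}{11106060} = \frac{7207687169}{2493310470}$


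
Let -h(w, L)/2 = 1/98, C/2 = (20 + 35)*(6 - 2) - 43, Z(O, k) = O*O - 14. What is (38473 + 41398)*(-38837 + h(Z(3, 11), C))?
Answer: -151995631194/49 ≈ -3.1019e+9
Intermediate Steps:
Z(O, k) = -14 + O**2 (Z(O, k) = O**2 - 14 = -14 + O**2)
C = 354 (C = 2*((20 + 35)*(6 - 2) - 43) = 2*(55*4 - 43) = 2*(220 - 43) = 2*177 = 354)
h(w, L) = -1/49 (h(w, L) = -2/98 = -2*1/98 = -1/49)
(38473 + 41398)*(-38837 + h(Z(3, 11), C)) = (38473 + 41398)*(-38837 - 1/49) = 79871*(-1903014/49) = -151995631194/49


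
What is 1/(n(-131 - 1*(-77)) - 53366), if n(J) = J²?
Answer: -1/50450 ≈ -1.9822e-5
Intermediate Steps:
1/(n(-131 - 1*(-77)) - 53366) = 1/((-131 - 1*(-77))² - 53366) = 1/((-131 + 77)² - 53366) = 1/((-54)² - 53366) = 1/(2916 - 53366) = 1/(-50450) = -1/50450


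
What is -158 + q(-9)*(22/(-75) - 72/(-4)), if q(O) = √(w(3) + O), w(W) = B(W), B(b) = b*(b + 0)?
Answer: -158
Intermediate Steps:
B(b) = b² (B(b) = b*b = b²)
w(W) = W²
q(O) = √(9 + O) (q(O) = √(3² + O) = √(9 + O))
-158 + q(-9)*(22/(-75) - 72/(-4)) = -158 + √(9 - 9)*(22/(-75) - 72/(-4)) = -158 + √0*(22*(-1/75) - 72*(-¼)) = -158 + 0*(-22/75 + 18) = -158 + 0*(1328/75) = -158 + 0 = -158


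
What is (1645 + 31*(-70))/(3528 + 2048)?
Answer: -525/5576 ≈ -0.094154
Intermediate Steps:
(1645 + 31*(-70))/(3528 + 2048) = (1645 - 2170)/5576 = -525*1/5576 = -525/5576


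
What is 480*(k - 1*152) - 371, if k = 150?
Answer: -1331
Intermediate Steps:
480*(k - 1*152) - 371 = 480*(150 - 1*152) - 371 = 480*(150 - 152) - 371 = 480*(-2) - 371 = -960 - 371 = -1331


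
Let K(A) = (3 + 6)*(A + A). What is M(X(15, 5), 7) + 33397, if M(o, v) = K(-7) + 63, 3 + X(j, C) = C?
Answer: 33334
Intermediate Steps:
X(j, C) = -3 + C
K(A) = 18*A (K(A) = 9*(2*A) = 18*A)
M(o, v) = -63 (M(o, v) = 18*(-7) + 63 = -126 + 63 = -63)
M(X(15, 5), 7) + 33397 = -63 + 33397 = 33334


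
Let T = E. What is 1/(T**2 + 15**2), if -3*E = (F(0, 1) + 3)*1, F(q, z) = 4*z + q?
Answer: 9/2074 ≈ 0.0043394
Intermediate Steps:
F(q, z) = q + 4*z
E = -7/3 (E = -((0 + 4*1) + 3)/3 = -((0 + 4) + 3)/3 = -(4 + 3)/3 = -7/3 ≈ -2.3333)
T = -7/3 ≈ -2.3333
1/(T**2 + 15**2) = 1/((-7/3)**2 + 15**2) = 1/(49/9 + 225) = 1/(2074/9) = 9/2074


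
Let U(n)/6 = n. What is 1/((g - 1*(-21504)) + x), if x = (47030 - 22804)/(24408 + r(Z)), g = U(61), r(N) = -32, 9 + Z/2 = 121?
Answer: 12188/266563673 ≈ 4.5723e-5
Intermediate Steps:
Z = 224 (Z = -18 + 2*121 = -18 + 242 = 224)
U(n) = 6*n
g = 366 (g = 6*61 = 366)
x = 12113/12188 (x = (47030 - 22804)/(24408 - 32) = 24226/24376 = 24226*(1/24376) = 12113/12188 ≈ 0.99385)
1/((g - 1*(-21504)) + x) = 1/((366 - 1*(-21504)) + 12113/12188) = 1/((366 + 21504) + 12113/12188) = 1/(21870 + 12113/12188) = 1/(266563673/12188) = 12188/266563673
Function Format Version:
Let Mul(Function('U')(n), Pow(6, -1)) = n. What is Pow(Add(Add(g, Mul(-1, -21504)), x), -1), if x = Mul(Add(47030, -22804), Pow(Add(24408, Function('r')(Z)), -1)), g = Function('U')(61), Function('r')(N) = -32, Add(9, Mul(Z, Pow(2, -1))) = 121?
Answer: Rational(12188, 266563673) ≈ 4.5723e-5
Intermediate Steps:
Z = 224 (Z = Add(-18, Mul(2, 121)) = Add(-18, 242) = 224)
Function('U')(n) = Mul(6, n)
g = 366 (g = Mul(6, 61) = 366)
x = Rational(12113, 12188) (x = Mul(Add(47030, -22804), Pow(Add(24408, -32), -1)) = Mul(24226, Pow(24376, -1)) = Mul(24226, Rational(1, 24376)) = Rational(12113, 12188) ≈ 0.99385)
Pow(Add(Add(g, Mul(-1, -21504)), x), -1) = Pow(Add(Add(366, Mul(-1, -21504)), Rational(12113, 12188)), -1) = Pow(Add(Add(366, 21504), Rational(12113, 12188)), -1) = Pow(Add(21870, Rational(12113, 12188)), -1) = Pow(Rational(266563673, 12188), -1) = Rational(12188, 266563673)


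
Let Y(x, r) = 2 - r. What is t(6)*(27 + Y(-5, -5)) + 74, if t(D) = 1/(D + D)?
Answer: 461/6 ≈ 76.833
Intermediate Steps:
t(D) = 1/(2*D)
t(6)*(27 + Y(-5, -5)) + 74 = ((½)/6)*(27 + (2 - 1*(-5))) + 74 = ((½)*(⅙))*(27 + (2 + 5)) + 74 = (27 + 7)/12 + 74 = (1/12)*34 + 74 = 17/6 + 74 = 461/6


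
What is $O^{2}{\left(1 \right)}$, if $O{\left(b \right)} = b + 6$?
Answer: $49$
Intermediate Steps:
$O{\left(b \right)} = 6 + b$
$O^{2}{\left(1 \right)} = \left(6 + 1\right)^{2} = 7^{2} = 49$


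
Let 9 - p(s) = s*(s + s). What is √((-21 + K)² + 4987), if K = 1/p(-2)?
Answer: √5387 ≈ 73.396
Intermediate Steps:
p(s) = 9 - 2*s² (p(s) = 9 - s*(s + s) = 9 - s*2*s = 9 - 2*s²)
K = 1 (K = 1/(9 - 2*(-2)²) = 1/(9 - 2*4) = 1/(9 - 8) = 1/1 = 1)
√((-21 + K)² + 4987) = √((-21 + 1)² + 4987) = √((-20)² + 4987) = √(400 + 4987) = √5387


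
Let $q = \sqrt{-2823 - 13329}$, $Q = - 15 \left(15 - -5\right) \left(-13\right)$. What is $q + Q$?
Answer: $3900 + 2 i \sqrt{4038} \approx 3900.0 + 127.09 i$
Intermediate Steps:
$Q = 3900$ ($Q = - 15 \left(15 + 5\right) \left(-13\right) = \left(-15\right) 20 \left(-13\right) = \left(-300\right) \left(-13\right) = 3900$)
$q = 2 i \sqrt{4038}$ ($q = \sqrt{-16152} = 2 i \sqrt{4038} \approx 127.09 i$)
$q + Q = 2 i \sqrt{4038} + 3900 = 3900 + 2 i \sqrt{4038}$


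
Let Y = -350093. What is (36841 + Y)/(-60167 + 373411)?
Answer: -78313/78311 ≈ -1.0000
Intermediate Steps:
(36841 + Y)/(-60167 + 373411) = (36841 - 350093)/(-60167 + 373411) = -313252/313244 = -313252*1/313244 = -78313/78311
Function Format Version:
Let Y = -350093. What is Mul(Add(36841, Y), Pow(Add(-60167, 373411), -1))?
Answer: Rational(-78313, 78311) ≈ -1.0000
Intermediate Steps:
Mul(Add(36841, Y), Pow(Add(-60167, 373411), -1)) = Mul(Add(36841, -350093), Pow(Add(-60167, 373411), -1)) = Mul(-313252, Pow(313244, -1)) = Mul(-313252, Rational(1, 313244)) = Rational(-78313, 78311)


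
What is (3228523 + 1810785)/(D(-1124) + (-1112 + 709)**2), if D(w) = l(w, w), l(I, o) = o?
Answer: 5039308/161285 ≈ 31.245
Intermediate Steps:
D(w) = w
(3228523 + 1810785)/(D(-1124) + (-1112 + 709)**2) = (3228523 + 1810785)/(-1124 + (-1112 + 709)**2) = 5039308/(-1124 + (-403)**2) = 5039308/(-1124 + 162409) = 5039308/161285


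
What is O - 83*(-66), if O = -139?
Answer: 5339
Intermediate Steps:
O - 83*(-66) = -139 - 83*(-66) = -139 + 5478 = 5339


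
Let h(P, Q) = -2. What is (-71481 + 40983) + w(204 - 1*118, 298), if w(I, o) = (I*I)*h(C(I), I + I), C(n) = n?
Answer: -45290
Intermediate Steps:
w(I, o) = -2*I² (w(I, o) = (I*I)*(-2) = I²*(-2) = -2*I²)
(-71481 + 40983) + w(204 - 1*118, 298) = (-71481 + 40983) - 2*(204 - 1*118)² = -30498 - 2*(204 - 118)² = -30498 - 2*86² = -30498 - 2*7396 = -30498 - 14792 = -45290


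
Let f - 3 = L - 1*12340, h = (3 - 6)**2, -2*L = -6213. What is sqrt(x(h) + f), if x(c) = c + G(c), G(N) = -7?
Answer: I*sqrt(36914)/2 ≈ 96.065*I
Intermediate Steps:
L = 6213/2 (L = -1/2*(-6213) = 6213/2 ≈ 3106.5)
h = 9 (h = (-3)**2 = 9)
f = -18461/2 (f = 3 + (6213/2 - 1*12340) = 3 + (6213/2 - 12340) = 3 - 18467/2 = -18461/2 ≈ -9230.5)
x(c) = -7 + c (x(c) = c - 7 = -7 + c)
sqrt(x(h) + f) = sqrt((-7 + 9) - 18461/2) = sqrt(2 - 18461/2) = sqrt(-18457/2) = I*sqrt(36914)/2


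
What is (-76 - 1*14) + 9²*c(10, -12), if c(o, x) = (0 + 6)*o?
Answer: 4770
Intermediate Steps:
c(o, x) = 6*o
(-76 - 1*14) + 9²*c(10, -12) = (-76 - 1*14) + 9²*(6*10) = (-76 - 14) + 81*60 = -90 + 4860 = 4770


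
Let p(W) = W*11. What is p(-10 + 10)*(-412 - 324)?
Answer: 0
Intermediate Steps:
p(W) = 11*W
p(-10 + 10)*(-412 - 324) = (11*(-10 + 10))*(-412 - 324) = (11*0)*(-736) = 0*(-736) = 0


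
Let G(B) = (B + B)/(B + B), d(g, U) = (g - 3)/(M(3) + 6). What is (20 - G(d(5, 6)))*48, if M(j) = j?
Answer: 912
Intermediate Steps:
d(g, U) = -1/3 + g/9 (d(g, U) = (g - 3)/(3 + 6) = (-3 + g)/9 = (-3 + g)*(1/9) = -1/3 + g/9)
G(B) = 1 (G(B) = (2*B)/((2*B)) = (2*B)*(1/(2*B)) = 1)
(20 - G(d(5, 6)))*48 = (20 - 1*1)*48 = (20 - 1)*48 = 19*48 = 912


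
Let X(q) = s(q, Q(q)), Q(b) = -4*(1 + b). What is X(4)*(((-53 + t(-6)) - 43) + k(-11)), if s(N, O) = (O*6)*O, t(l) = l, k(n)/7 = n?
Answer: -429600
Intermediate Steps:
k(n) = 7*n
Q(b) = -4 - 4*b
s(N, O) = 6*O² (s(N, O) = (6*O)*O = 6*O²)
X(q) = 6*(-4 - 4*q)²
X(4)*(((-53 + t(-6)) - 43) + k(-11)) = (96*(1 + 4)²)*(((-53 - 6) - 43) + 7*(-11)) = (96*5²)*((-59 - 43) - 77) = (96*25)*(-102 - 77) = 2400*(-179) = -429600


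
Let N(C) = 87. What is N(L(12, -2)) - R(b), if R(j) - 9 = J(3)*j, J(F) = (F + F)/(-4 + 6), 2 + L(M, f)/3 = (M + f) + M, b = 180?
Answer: -462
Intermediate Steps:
L(M, f) = -6 + 3*f + 6*M (L(M, f) = -6 + 3*((M + f) + M) = -6 + 3*(f + 2*M) = -6 + (3*f + 6*M) = -6 + 3*f + 6*M)
J(F) = F (J(F) = (2*F)/2 = (2*F)*(1/2) = F)
R(j) = 9 + 3*j
N(L(12, -2)) - R(b) = 87 - (9 + 3*180) = 87 - (9 + 540) = 87 - 1*549 = 87 - 549 = -462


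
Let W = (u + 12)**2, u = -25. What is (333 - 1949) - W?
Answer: -1785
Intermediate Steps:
W = 169 (W = (-25 + 12)**2 = (-13)**2 = 169)
(333 - 1949) - W = (333 - 1949) - 1*169 = -1616 - 169 = -1785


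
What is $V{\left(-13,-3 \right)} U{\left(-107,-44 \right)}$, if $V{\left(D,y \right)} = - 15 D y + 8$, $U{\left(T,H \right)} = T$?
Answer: $61739$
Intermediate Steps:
$V{\left(D,y \right)} = 8 - 15 D y$ ($V{\left(D,y \right)} = - 15 D y + 8 = 8 - 15 D y$)
$V{\left(-13,-3 \right)} U{\left(-107,-44 \right)} = \left(8 - \left(-195\right) \left(-3\right)\right) \left(-107\right) = \left(8 - 585\right) \left(-107\right) = \left(-577\right) \left(-107\right) = 61739$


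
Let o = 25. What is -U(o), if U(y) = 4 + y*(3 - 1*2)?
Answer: -29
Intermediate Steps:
U(y) = 4 + y (U(y) = 4 + y*(3 - 2) = 4 + y*1 = 4 + y)
-U(o) = -(4 + 25) = -1*29 = -29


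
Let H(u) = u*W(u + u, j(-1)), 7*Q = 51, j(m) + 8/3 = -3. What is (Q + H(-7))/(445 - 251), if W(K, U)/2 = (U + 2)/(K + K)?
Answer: 229/8148 ≈ 0.028105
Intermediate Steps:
j(m) = -17/3 (j(m) = -8/3 - 3 = -17/3)
Q = 51/7 (Q = (⅐)*51 = 51/7 ≈ 7.2857)
W(K, U) = (2 + U)/K (W(K, U) = 2*((U + 2)/(K + K)) = 2*((2 + U)/((2*K))) = 2*((2 + U)*(1/(2*K))) = 2*((2 + U)/(2*K)) = (2 + U)/K)
H(u) = -11/6 (H(u) = u*((2 - 17/3)/(u + u)) = u*(-11/3/(2*u)) = u*((1/(2*u))*(-11/3)) = u*(-11/(6*u)) = -11/6)
(Q + H(-7))/(445 - 251) = (51/7 - 11/6)/(445 - 251) = (229/42)/194 = (229/42)*(1/194) = 229/8148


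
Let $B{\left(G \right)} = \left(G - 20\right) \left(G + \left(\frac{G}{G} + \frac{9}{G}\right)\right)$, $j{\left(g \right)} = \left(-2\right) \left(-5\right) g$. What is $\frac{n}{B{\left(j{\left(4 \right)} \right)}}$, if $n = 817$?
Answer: $\frac{1634}{1649} \approx 0.9909$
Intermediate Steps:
$j{\left(g \right)} = 10 g$
$B{\left(G \right)} = \left(-20 + G\right) \left(1 + G + \frac{9}{G}\right)$ ($B{\left(G \right)} = \left(-20 + G\right) \left(G + \left(1 + \frac{9}{G}\right)\right) = \left(-20 + G\right) \left(1 + G + \frac{9}{G}\right)$)
$\frac{n}{B{\left(j{\left(4 \right)} \right)}} = \frac{817}{-11 + \left(10 \cdot 4\right)^{2} - \frac{180}{10 \cdot 4} - 19 \cdot 10 \cdot 4} = \frac{817}{-11 + 40^{2} - \frac{180}{40} - 760} = \frac{817}{-11 + 1600 - \frac{9}{2} - 760} = \frac{817}{\frac{1649}{2}} = 817 \cdot \frac{2}{1649} = \frac{1634}{1649}$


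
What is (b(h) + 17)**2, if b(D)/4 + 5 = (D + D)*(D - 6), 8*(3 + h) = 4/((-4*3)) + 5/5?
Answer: 13623481/324 ≈ 42048.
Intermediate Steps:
h = -35/12 (h = -3 + (4/((-4*3)) + 5/5)/8 = -3 + (4/(-12) + 5*(1/5))/8 = -3 + (4*(-1/12) + 1)/8 = -3 + (-1/3 + 1)/8 = -3 + (1/8)*(2/3) = -3 + 1/12 = -35/12 ≈ -2.9167)
b(D) = -20 + 8*D*(-6 + D) (b(D) = -20 + 4*((D + D)*(D - 6)) = -20 + 4*((2*D)*(-6 + D)) = -20 + 4*(2*D*(-6 + D)) = -20 + 8*D*(-6 + D))
(b(h) + 17)**2 = ((-20 - 48*(-35/12) + 8*(-35/12)**2) + 17)**2 = ((-20 + 140 + 8*(1225/144)) + 17)**2 = ((-20 + 140 + 1225/18) + 17)**2 = (3385/18 + 17)**2 = (3691/18)**2 = 13623481/324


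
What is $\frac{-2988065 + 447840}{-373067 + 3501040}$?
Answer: $- \frac{2540225}{3127973} \approx -0.8121$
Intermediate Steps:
$\frac{-2988065 + 447840}{-373067 + 3501040} = - \frac{2540225}{3127973}$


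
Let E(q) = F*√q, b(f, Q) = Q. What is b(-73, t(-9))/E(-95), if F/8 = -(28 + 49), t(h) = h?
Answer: -9*I*√95/58520 ≈ -0.001499*I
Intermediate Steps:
F = -616 (F = 8*(-(28 + 49)) = 8*(-1*77) = 8*(-77) = -616)
E(q) = -616*√q
b(-73, t(-9))/E(-95) = -9*I*√95/58520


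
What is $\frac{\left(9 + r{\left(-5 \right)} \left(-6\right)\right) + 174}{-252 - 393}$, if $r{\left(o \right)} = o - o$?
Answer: $- \frac{61}{215} \approx -0.28372$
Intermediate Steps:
$r{\left(o \right)} = 0$
$\frac{\left(9 + r{\left(-5 \right)} \left(-6\right)\right) + 174}{-252 - 393} = \frac{\left(9 + 0 \left(-6\right)\right) + 174}{-252 - 393} = \frac{\left(9 + 0\right) + 174}{-645} = \left(9 + 174\right) \left(- \frac{1}{645}\right) = 183 \left(- \frac{1}{645}\right) = - \frac{61}{215}$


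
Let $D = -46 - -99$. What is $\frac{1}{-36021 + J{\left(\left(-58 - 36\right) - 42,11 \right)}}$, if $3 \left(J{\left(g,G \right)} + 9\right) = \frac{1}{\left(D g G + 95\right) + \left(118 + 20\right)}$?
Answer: $- \frac{237165}{8545054951} \approx -2.7755 \cdot 10^{-5}$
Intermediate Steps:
$D = 53$ ($D = -46 + 99 = 53$)
$J{\left(g,G \right)} = -9 + \frac{1}{3 \left(233 + 53 G g\right)}$ ($J{\left(g,G \right)} = -9 + \frac{1}{3 \left(\left(53 g G + 95\right) + \left(118 + 20\right)\right)} = -9 + \frac{1}{3 \left(\left(53 G g + 95\right) + 138\right)} = -9 + \frac{1}{3 \left(\left(95 + 53 G g\right) + 138\right)} = -9 + \frac{1}{3 \left(233 + 53 G g\right)}$)
$\frac{1}{-36021 + J{\left(\left(-58 - 36\right) - 42,11 \right)}} = \frac{1}{-36021 + \frac{-6290 - 15741 \left(\left(-58 - 36\right) - 42\right)}{3 \left(233 + 53 \cdot 11 \left(\left(-58 - 36\right) - 42\right)\right)}} = \frac{1}{-36021 + \frac{-6290 - 15741 \left(-94 - 42\right)}{3 \left(233 + 53 \cdot 11 \left(-94 - 42\right)\right)}} = \frac{1}{-36021 + \frac{-6290 - 15741 \left(-136\right)}{3 \left(233 + 53 \cdot 11 \left(-136\right)\right)}} = \frac{1}{-36021 + \frac{-6290 + 2140776}{3 \left(233 - 79288\right)}} = \frac{1}{-36021 + \frac{1}{3} \frac{1}{-79055} \cdot 2134486} = \frac{1}{-36021 + \frac{1}{3} \left(- \frac{1}{79055}\right) 2134486} = \frac{1}{-36021 - \frac{2134486}{237165}} = \frac{1}{- \frac{8545054951}{237165}} = - \frac{237165}{8545054951}$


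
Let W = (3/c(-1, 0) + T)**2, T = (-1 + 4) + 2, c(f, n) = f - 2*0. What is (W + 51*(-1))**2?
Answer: 2209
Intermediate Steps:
c(f, n) = f (c(f, n) = f + 0 = f)
T = 5 (T = 3 + 2 = 5)
W = 4 (W = (3/(-1) + 5)**2 = (3*(-1) + 5)**2 = (-3 + 5)**2 = 2**2 = 4)
(W + 51*(-1))**2 = (4 + 51*(-1))**2 = (4 - 51)**2 = (-47)**2 = 2209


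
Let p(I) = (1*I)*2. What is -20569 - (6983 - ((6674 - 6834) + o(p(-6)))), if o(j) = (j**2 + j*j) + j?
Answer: -27436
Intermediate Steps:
p(I) = 2*I (p(I) = I*2 = 2*I)
o(j) = j + 2*j**2 (o(j) = (j**2 + j**2) + j = 2*j**2 + j = j + 2*j**2)
-20569 - (6983 - ((6674 - 6834) + o(p(-6)))) = -20569 - (6983 - ((6674 - 6834) + (2*(-6))*(1 + 2*(2*(-6))))) = -20569 - (6983 - (-160 - 12*(1 + 2*(-12)))) = -20569 - (6983 - (-160 - 12*(1 - 24))) = -20569 - (6983 - (-160 - 12*(-23))) = -20569 - (6983 - (-160 + 276)) = -20569 - (6983 - 1*116) = -20569 - (6983 - 116) = -20569 - 1*6867 = -20569 - 6867 = -27436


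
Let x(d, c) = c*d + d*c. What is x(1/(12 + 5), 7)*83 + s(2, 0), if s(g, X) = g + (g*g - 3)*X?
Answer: 1196/17 ≈ 70.353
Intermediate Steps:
x(d, c) = 2*c*d (x(d, c) = c*d + c*d = 2*c*d)
s(g, X) = g + X*(-3 + g²) (s(g, X) = g + (g² - 3)*X = g + (-3 + g²)*X = g + X*(-3 + g²))
x(1/(12 + 5), 7)*83 + s(2, 0) = (2*7/(12 + 5))*83 + (2 - 3*0 + 0*2²) = (2*7/17)*83 + (2 + 0 + 0*4) = (2*7*(1/17))*83 + (2 + 0 + 0) = (14/17)*83 + 2 = 1162/17 + 2 = 1196/17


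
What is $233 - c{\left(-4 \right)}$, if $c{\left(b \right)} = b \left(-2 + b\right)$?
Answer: $209$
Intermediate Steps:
$233 - c{\left(-4 \right)} = 233 - - 4 \left(-2 - 4\right) = 233 - \left(-4\right) \left(-6\right) = 233 - 24 = 209$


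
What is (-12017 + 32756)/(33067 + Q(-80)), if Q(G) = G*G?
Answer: 20739/39467 ≈ 0.52548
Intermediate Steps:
Q(G) = G²
(-12017 + 32756)/(33067 + Q(-80)) = (-12017 + 32756)/(33067 + (-80)²) = 20739/(33067 + 6400) = 20739/39467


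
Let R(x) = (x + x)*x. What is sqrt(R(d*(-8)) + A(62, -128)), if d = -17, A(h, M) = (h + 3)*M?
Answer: 64*sqrt(7) ≈ 169.33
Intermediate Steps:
A(h, M) = M*(3 + h) (A(h, M) = (3 + h)*M = M*(3 + h))
R(x) = 2*x**2 (R(x) = (2*x)*x = 2*x**2)
sqrt(R(d*(-8)) + A(62, -128)) = sqrt(2*(-17*(-8))**2 - 128*(3 + 62)) = sqrt(2*136**2 - 128*65) = sqrt(2*18496 - 8320) = sqrt(36992 - 8320) = sqrt(28672) = 64*sqrt(7)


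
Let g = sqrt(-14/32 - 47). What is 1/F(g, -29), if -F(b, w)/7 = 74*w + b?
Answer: 34336/515800705 + 4*I*sqrt(759)/515800705 ≈ 6.6568e-5 + 2.1365e-7*I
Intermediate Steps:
g = I*sqrt(759)/4 (g = sqrt(-14*1/32 - 47) = sqrt(-7/16 - 47) = sqrt(-759/16) = I*sqrt(759)/4 ≈ 6.8875*I)
F(b, w) = -518*w - 7*b (F(b, w) = -7*(74*w + b) = -7*(b + 74*w) = -518*w - 7*b)
1/F(g, -29) = 1/(-518*(-29) - 7*I*sqrt(759)/4) = 1/(15022 - 7*I*sqrt(759)/4)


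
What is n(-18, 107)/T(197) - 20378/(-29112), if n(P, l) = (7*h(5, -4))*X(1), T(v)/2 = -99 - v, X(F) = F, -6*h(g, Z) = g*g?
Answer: 1076073/1436192 ≈ 0.74925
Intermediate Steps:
h(g, Z) = -g²/6 (h(g, Z) = -g*g/6 = -g²/6)
T(v) = -198 - 2*v (T(v) = 2*(-99 - v) = -198 - 2*v)
n(P, l) = -175/6 (n(P, l) = (7*(-⅙*5²))*1 = (7*(-⅙*25))*1 = (7*(-25/6))*1 = -175/6*1 = -175/6)
n(-18, 107)/T(197) - 20378/(-29112) = -175/(6*(-198 - 2*197)) - 20378/(-29112) = -175/(6*(-198 - 394)) - 20378*(-1/29112) = -175/6/(-592) + 10189/14556 = -175/6*(-1/592) + 10189/14556 = 175/3552 + 10189/14556 = 1076073/1436192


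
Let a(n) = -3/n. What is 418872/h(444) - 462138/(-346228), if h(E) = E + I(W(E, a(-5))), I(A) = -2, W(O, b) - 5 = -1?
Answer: 36307369953/38258194 ≈ 949.01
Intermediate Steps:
W(O, b) = 4 (W(O, b) = 5 - 1 = 4)
h(E) = -2 + E (h(E) = E - 2 = -2 + E)
418872/h(444) - 462138/(-346228) = 418872/(-2 + 444) - 462138/(-346228) = 418872/442 - 462138*(-1/346228) = 418872*(1/442) + 231069/173114 = 209436/221 + 231069/173114 = 36307369953/38258194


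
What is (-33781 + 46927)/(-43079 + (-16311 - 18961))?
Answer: -626/3731 ≈ -0.16778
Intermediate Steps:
(-33781 + 46927)/(-43079 + (-16311 - 18961)) = 13146/(-43079 - 35272) = 13146/(-78351) = 13146*(-1/78351) = -626/3731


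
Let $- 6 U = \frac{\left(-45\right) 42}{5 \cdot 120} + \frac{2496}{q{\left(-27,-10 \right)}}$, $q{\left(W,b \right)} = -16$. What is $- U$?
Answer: $- \frac{1061}{40} \approx -26.525$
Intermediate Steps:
$U = \frac{1061}{40}$ ($U = - \frac{\frac{\left(-45\right) 42}{5 \cdot 120} + \frac{2496}{-16}}{6} = - \frac{- \frac{1890}{600} + 2496 \left(- \frac{1}{16}\right)}{6} = - \frac{\left(-1890\right) \frac{1}{600} - 156}{6} = - \frac{- \frac{63}{20} - 156}{6} = \left(- \frac{1}{6}\right) \left(- \frac{3183}{20}\right) = \frac{1061}{40} \approx 26.525$)
$- U = \left(-1\right) \frac{1061}{40} = - \frac{1061}{40}$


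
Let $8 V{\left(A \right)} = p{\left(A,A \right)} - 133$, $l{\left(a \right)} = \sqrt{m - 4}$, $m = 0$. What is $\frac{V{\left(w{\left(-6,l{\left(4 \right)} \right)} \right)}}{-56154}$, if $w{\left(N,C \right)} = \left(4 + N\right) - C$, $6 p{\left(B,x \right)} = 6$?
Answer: $\frac{11}{37436} \approx 0.00029383$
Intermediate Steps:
$p{\left(B,x \right)} = 1$ ($p{\left(B,x \right)} = \frac{1}{6} \cdot 6 = 1$)
$l{\left(a \right)} = 2 i$ ($l{\left(a \right)} = \sqrt{0 - 4} = \sqrt{-4} = 2 i$)
$w{\left(N,C \right)} = 4 + N - C$
$V{\left(A \right)} = - \frac{33}{2}$ ($V{\left(A \right)} = \frac{1 - 133}{8} = \frac{1}{8} \left(-132\right) = - \frac{33}{2}$)
$\frac{V{\left(w{\left(-6,l{\left(4 \right)} \right)} \right)}}{-56154} = - \frac{33}{2 \left(-56154\right)} = \left(- \frac{33}{2}\right) \left(- \frac{1}{56154}\right) = \frac{11}{37436}$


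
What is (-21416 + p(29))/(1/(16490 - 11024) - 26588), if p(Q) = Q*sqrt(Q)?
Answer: 117059856/145330007 - 158514*sqrt(29)/145330007 ≈ 0.79960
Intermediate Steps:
p(Q) = Q**(3/2)
(-21416 + p(29))/(1/(16490 - 11024) - 26588) = (-21416 + 29**(3/2))/(1/(16490 - 11024) - 26588) = (-21416 + 29*sqrt(29))/(1/5466 - 26588) = (-21416 + 29*sqrt(29))/(-145330007/5466) = (-21416 + 29*sqrt(29))*(-5466/145330007) = 117059856/145330007 - 158514*sqrt(29)/145330007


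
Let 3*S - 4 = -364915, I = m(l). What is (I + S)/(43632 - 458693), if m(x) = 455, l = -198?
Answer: 121182/415061 ≈ 0.29196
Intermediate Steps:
I = 455
S = -121637 (S = 4/3 + (⅓)*(-364915) = 4/3 - 364915/3 = -121637)
(I + S)/(43632 - 458693) = (455 - 121637)/(43632 - 458693) = -121182/(-415061) = -121182*(-1/415061) = 121182/415061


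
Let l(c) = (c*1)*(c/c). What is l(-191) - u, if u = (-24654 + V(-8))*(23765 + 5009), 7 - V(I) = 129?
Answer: 712904433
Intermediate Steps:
V(I) = -122 (V(I) = 7 - 1*129 = 7 - 129 = -122)
l(c) = c (l(c) = c*1 = c)
u = -712904624 (u = (-24654 - 122)*(23765 + 5009) = -24776*28774 = -712904624)
l(-191) - u = -191 - 1*(-712904624) = -191 + 712904624 = 712904433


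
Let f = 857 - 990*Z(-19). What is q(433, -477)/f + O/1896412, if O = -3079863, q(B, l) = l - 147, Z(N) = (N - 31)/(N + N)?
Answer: -3593339349/16056920404 ≈ -0.22379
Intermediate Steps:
Z(N) = (-31 + N)/(2*N) (Z(N) = (-31 + N)/((2*N)) = (-31 + N)*(1/(2*N)) = (-31 + N)/(2*N))
q(B, l) = -147 + l
f = -8467/19 (f = 857 - 495*(-31 - 19)/(-19) = 857 - 495*(-1)*(-50)/19 = 857 - 990*25/19 = 857 - 24750/19 = -8467/19 ≈ -445.63)
q(433, -477)/f + O/1896412 = (-147 - 477)/(-8467/19) - 3079863/1896412 = -624*(-19/8467) - 3079863*1/1896412 = 11856/8467 - 3079863/1896412 = -3593339349/16056920404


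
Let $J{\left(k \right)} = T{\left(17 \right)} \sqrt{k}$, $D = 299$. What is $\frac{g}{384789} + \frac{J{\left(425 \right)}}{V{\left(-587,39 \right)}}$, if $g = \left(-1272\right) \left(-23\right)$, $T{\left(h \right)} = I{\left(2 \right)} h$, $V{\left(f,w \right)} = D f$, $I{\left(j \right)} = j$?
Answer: $\frac{9752}{128263} - \frac{170 \sqrt{17}}{175513} \approx 0.072038$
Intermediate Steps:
$V{\left(f,w \right)} = 299 f$
$T{\left(h \right)} = 2 h$
$J{\left(k \right)} = 34 \sqrt{k}$ ($J{\left(k \right)} = 2 \cdot 17 \sqrt{k} = 34 \sqrt{k}$)
$g = 29256$
$\frac{g}{384789} + \frac{J{\left(425 \right)}}{V{\left(-587,39 \right)}} = \frac{29256}{384789} + \frac{34 \sqrt{425}}{299 \left(-587\right)} = 29256 \cdot \frac{1}{384789} + \frac{34 \cdot 5 \sqrt{17}}{-175513} = \frac{9752}{128263} + 170 \sqrt{17} \left(- \frac{1}{175513}\right) = \frac{9752}{128263} - \frac{170 \sqrt{17}}{175513}$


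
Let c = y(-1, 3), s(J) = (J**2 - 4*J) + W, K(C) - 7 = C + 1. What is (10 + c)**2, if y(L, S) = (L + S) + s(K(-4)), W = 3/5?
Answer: 3969/25 ≈ 158.76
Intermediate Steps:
K(C) = 8 + C (K(C) = 7 + (C + 1) = 7 + (1 + C) = 8 + C)
W = 3/5 (W = 3*(1/5) = 3/5 ≈ 0.60000)
s(J) = 3/5 + J**2 - 4*J (s(J) = (J**2 - 4*J) + 3/5 = 3/5 + J**2 - 4*J)
y(L, S) = 3/5 + L + S (y(L, S) = (L + S) + (3/5 + (8 - 4)**2 - 4*(8 - 4)) = (L + S) + (3/5 + 4**2 - 4*4) = (L + S) + (3/5 + 16 - 16) = (L + S) + 3/5 = 3/5 + L + S)
c = 13/5 (c = 3/5 - 1 + 3 = 13/5 ≈ 2.6000)
(10 + c)**2 = (10 + 13/5)**2 = (63/5)**2 = 3969/25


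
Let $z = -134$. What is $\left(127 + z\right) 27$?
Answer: $-189$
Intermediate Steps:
$\left(127 + z\right) 27 = \left(127 - 134\right) 27 = \left(-7\right) 27 = -189$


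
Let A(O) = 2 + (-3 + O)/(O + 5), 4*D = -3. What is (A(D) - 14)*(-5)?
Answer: 1095/17 ≈ 64.412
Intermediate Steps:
D = -¾ (D = (¼)*(-3) = -¾ ≈ -0.75000)
A(O) = 2 + (-3 + O)/(5 + O)
(A(D) - 14)*(-5) = ((7 + 3*(-¾))/(5 - ¾) - 14)*(-5) = ((7 - 9/4)/(17/4) - 14)*(-5) = ((4/17)*(19/4) - 14)*(-5) = (19/17 - 14)*(-5) = -219/17*(-5) = 1095/17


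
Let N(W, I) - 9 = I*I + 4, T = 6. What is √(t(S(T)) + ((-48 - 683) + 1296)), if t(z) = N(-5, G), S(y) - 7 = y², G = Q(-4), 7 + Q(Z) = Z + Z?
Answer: √803 ≈ 28.337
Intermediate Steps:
Q(Z) = -7 + 2*Z (Q(Z) = -7 + (Z + Z) = -7 + 2*Z)
G = -15 (G = -7 + 2*(-4) = -7 - 8 = -15)
S(y) = 7 + y²
N(W, I) = 13 + I² (N(W, I) = 9 + (I*I + 4) = 9 + (I² + 4) = 9 + (4 + I²) = 13 + I²)
t(z) = 238 (t(z) = 13 + (-15)² = 13 + 225 = 238)
√(t(S(T)) + ((-48 - 683) + 1296)) = √(238 + ((-48 - 683) + 1296)) = √(238 + (-731 + 1296)) = √(238 + 565) = √803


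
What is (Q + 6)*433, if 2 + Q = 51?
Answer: 23815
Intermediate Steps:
Q = 49 (Q = -2 + 51 = 49)
(Q + 6)*433 = (49 + 6)*433 = 55*433 = 23815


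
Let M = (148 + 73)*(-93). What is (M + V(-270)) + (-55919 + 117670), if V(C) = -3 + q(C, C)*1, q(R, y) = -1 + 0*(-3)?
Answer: 41194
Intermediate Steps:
q(R, y) = -1 (q(R, y) = -1 + 0 = -1)
M = -20553 (M = 221*(-93) = -20553)
V(C) = -4 (V(C) = -3 - 1*1 = -3 - 1 = -4)
(M + V(-270)) + (-55919 + 117670) = (-20553 - 4) + (-55919 + 117670) = -20557 + 61751 = 41194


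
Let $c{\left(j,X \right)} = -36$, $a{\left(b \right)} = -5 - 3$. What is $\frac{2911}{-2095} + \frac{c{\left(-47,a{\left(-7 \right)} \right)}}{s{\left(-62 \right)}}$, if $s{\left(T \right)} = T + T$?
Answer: $- \frac{71386}{64945} \approx -1.0992$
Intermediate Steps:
$a{\left(b \right)} = -8$ ($a{\left(b \right)} = -5 - 3 = -8$)
$s{\left(T \right)} = 2 T$
$\frac{2911}{-2095} + \frac{c{\left(-47,a{\left(-7 \right)} \right)}}{s{\left(-62 \right)}} = \frac{2911}{-2095} - \frac{36}{2 \left(-62\right)} = 2911 \left(- \frac{1}{2095}\right) - \frac{36}{-124} = - \frac{2911}{2095} - - \frac{9}{31} = - \frac{2911}{2095} + \frac{9}{31} = - \frac{71386}{64945}$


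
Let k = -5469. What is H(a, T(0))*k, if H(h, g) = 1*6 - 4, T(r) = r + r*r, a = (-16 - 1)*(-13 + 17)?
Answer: -10938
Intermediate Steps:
a = -68 (a = -17*4 = -68)
T(r) = r + r²
H(h, g) = 2 (H(h, g) = 6 - 4 = 2)
H(a, T(0))*k = 2*(-5469) = -10938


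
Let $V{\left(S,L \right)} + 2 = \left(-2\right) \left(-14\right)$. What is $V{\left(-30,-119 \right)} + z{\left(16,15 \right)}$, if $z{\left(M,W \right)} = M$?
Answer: $42$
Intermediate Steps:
$V{\left(S,L \right)} = 26$ ($V{\left(S,L \right)} = -2 - -28 = -2 + 28 = 26$)
$V{\left(-30,-119 \right)} + z{\left(16,15 \right)} = 26 + 16 = 42$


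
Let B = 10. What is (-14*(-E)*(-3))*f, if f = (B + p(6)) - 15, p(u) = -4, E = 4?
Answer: 1512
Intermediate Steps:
f = -9 (f = (10 - 4) - 15 = 6 - 15 = -9)
(-14*(-E)*(-3))*f = -14*(-1*4)*(-3)*(-9) = -(-56)*(-3)*(-9) = -14*12*(-9) = -168*(-9) = 1512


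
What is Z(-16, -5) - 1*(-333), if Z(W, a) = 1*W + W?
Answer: 301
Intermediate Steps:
Z(W, a) = 2*W (Z(W, a) = W + W = 2*W)
Z(-16, -5) - 1*(-333) = 2*(-16) - 1*(-333) = -32 + 333 = 301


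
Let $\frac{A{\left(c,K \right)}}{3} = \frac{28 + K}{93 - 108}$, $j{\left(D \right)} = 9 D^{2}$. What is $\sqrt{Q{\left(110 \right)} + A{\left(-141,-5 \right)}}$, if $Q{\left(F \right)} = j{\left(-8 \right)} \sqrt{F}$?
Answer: $\frac{\sqrt{-115 + 14400 \sqrt{110}}}{5} \approx 77.695$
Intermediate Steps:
$A{\left(c,K \right)} = - \frac{28}{5} - \frac{K}{5}$ ($A{\left(c,K \right)} = 3 \frac{28 + K}{93 - 108} = 3 \frac{28 + K}{-15} = 3 \left(28 + K\right) \left(- \frac{1}{15}\right) = 3 \left(- \frac{28}{15} - \frac{K}{15}\right) = - \frac{28}{5} - \frac{K}{5}$)
$Q{\left(F \right)} = 576 \sqrt{F}$ ($Q{\left(F \right)} = 9 \left(-8\right)^{2} \sqrt{F} = 9 \cdot 64 \sqrt{F} = 576 \sqrt{F}$)
$\sqrt{Q{\left(110 \right)} + A{\left(-141,-5 \right)}} = \sqrt{576 \sqrt{110} - \frac{23}{5}} = \sqrt{- \frac{23}{5} + 576 \sqrt{110}}$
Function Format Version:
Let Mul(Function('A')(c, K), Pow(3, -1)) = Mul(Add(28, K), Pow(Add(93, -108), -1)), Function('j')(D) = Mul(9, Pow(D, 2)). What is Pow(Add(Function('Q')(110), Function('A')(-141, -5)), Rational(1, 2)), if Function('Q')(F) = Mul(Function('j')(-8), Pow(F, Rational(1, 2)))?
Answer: Mul(Rational(1, 5), Pow(Add(-115, Mul(14400, Pow(110, Rational(1, 2)))), Rational(1, 2))) ≈ 77.695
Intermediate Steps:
Function('A')(c, K) = Add(Rational(-28, 5), Mul(Rational(-1, 5), K)) (Function('A')(c, K) = Mul(3, Mul(Add(28, K), Pow(Add(93, -108), -1))) = Mul(3, Mul(Add(28, K), Pow(-15, -1))) = Mul(3, Mul(Add(28, K), Rational(-1, 15))) = Mul(3, Add(Rational(-28, 15), Mul(Rational(-1, 15), K))) = Add(Rational(-28, 5), Mul(Rational(-1, 5), K)))
Function('Q')(F) = Mul(576, Pow(F, Rational(1, 2))) (Function('Q')(F) = Mul(Mul(9, Pow(-8, 2)), Pow(F, Rational(1, 2))) = Mul(Mul(9, 64), Pow(F, Rational(1, 2))) = Mul(576, Pow(F, Rational(1, 2))))
Pow(Add(Function('Q')(110), Function('A')(-141, -5)), Rational(1, 2)) = Pow(Add(Mul(576, Pow(110, Rational(1, 2))), Add(Rational(-28, 5), Mul(Rational(-1, 5), -5))), Rational(1, 2)) = Pow(Add(Mul(576, Pow(110, Rational(1, 2))), Add(Rational(-28, 5), 1)), Rational(1, 2)) = Pow(Add(Mul(576, Pow(110, Rational(1, 2))), Rational(-23, 5)), Rational(1, 2)) = Pow(Add(Rational(-23, 5), Mul(576, Pow(110, Rational(1, 2)))), Rational(1, 2))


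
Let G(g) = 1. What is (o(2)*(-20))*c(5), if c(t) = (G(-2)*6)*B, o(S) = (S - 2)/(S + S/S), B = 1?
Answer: 0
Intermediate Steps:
o(S) = (-2 + S)/(1 + S) (o(S) = (-2 + S)/(S + 1) = (-2 + S)/(1 + S))
c(t) = 6 (c(t) = (1*6)*1 = 6*1 = 6)
(o(2)*(-20))*c(5) = (((-2 + 2)/(1 + 2))*(-20))*6 = ((0/3)*(-20))*6 = (((⅓)*0)*(-20))*6 = (0*(-20))*6 = 0*6 = 0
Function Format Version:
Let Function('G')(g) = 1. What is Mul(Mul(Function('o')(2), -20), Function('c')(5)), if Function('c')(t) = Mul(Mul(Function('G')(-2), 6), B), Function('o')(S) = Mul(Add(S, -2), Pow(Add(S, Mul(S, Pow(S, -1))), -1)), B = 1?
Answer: 0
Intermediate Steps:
Function('o')(S) = Mul(Pow(Add(1, S), -1), Add(-2, S)) (Function('o')(S) = Mul(Add(-2, S), Pow(Add(S, 1), -1)) = Mul(Add(-2, S), Pow(Add(1, S), -1)) = Mul(Pow(Add(1, S), -1), Add(-2, S)))
Function('c')(t) = 6 (Function('c')(t) = Mul(Mul(1, 6), 1) = Mul(6, 1) = 6)
Mul(Mul(Function('o')(2), -20), Function('c')(5)) = Mul(Mul(Mul(Pow(Add(1, 2), -1), Add(-2, 2)), -20), 6) = Mul(Mul(Mul(Pow(3, -1), 0), -20), 6) = Mul(Mul(Mul(Rational(1, 3), 0), -20), 6) = Mul(Mul(0, -20), 6) = Mul(0, 6) = 0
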